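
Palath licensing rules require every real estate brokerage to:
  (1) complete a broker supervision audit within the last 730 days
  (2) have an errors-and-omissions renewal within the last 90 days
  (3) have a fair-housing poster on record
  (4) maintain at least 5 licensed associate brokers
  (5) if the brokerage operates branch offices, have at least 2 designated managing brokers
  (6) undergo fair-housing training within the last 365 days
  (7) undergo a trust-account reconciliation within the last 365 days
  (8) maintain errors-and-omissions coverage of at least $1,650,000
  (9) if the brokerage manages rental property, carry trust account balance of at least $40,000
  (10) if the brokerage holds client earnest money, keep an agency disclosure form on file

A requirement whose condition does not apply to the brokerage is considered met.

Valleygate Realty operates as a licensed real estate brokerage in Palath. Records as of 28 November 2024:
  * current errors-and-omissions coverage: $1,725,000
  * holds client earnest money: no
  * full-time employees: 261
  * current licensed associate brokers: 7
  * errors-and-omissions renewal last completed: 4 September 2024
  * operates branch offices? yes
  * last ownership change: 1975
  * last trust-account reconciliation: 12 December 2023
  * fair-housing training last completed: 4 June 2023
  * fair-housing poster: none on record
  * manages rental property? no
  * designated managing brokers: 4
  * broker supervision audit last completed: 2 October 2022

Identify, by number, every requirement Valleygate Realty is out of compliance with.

1, 3, 6

1. broker supervision audit 788 days ago vs limit 730 → not met
2. errors-and-omissions renewal 85 days ago vs limit 90 → met
3. fair-housing poster absent → not met
4. licensed associate brokers 7 ≥ 5 → met
5. condition 'operates branch offices' holds; designated managing brokers 4 ≥ 2 → met
6. fair-housing training 543 days ago vs limit 365 → not met
7. trust-account reconciliation 352 days ago vs limit 365 → met
8. errors-and-omissions coverage $1,725,000 ≥ $1,650,000 → met
9. condition 'manages rental property' does not hold → requirement n/a → met
10. condition 'holds client earnest money' does not hold → requirement n/a → met
Not met: 1, 3, 6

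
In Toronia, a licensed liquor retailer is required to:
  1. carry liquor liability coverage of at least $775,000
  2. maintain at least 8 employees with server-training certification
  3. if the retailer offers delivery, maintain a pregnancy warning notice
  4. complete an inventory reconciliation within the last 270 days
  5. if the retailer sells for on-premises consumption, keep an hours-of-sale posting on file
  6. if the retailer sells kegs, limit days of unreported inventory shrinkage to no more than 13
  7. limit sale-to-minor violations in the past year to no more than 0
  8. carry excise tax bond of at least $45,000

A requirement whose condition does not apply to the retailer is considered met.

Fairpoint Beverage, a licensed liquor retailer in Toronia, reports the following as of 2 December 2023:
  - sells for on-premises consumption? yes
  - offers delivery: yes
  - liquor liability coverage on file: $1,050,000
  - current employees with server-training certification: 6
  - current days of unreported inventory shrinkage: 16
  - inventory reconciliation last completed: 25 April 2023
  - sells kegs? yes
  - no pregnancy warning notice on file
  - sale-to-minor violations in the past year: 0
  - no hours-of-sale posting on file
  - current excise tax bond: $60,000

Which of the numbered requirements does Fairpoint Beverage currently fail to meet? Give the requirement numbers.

1. liquor liability coverage $1,050,000 ≥ $775,000 → met
2. employees with server-training certification 6 < 8 → not met
3. condition 'offers delivery' holds; pregnancy warning notice absent → not met
4. inventory reconciliation 221 days ago vs limit 270 → met
5. condition 'sells for on-premises consumption' holds; hours-of-sale posting absent → not met
6. condition 'sells kegs' holds; days of unreported inventory shrinkage 16 > 13 → not met
7. sale-to-minor violations in the past year 0 ≤ 0 → met
8. excise tax bond $60,000 ≥ $45,000 → met
Not met: 2, 3, 5, 6

2, 3, 5, 6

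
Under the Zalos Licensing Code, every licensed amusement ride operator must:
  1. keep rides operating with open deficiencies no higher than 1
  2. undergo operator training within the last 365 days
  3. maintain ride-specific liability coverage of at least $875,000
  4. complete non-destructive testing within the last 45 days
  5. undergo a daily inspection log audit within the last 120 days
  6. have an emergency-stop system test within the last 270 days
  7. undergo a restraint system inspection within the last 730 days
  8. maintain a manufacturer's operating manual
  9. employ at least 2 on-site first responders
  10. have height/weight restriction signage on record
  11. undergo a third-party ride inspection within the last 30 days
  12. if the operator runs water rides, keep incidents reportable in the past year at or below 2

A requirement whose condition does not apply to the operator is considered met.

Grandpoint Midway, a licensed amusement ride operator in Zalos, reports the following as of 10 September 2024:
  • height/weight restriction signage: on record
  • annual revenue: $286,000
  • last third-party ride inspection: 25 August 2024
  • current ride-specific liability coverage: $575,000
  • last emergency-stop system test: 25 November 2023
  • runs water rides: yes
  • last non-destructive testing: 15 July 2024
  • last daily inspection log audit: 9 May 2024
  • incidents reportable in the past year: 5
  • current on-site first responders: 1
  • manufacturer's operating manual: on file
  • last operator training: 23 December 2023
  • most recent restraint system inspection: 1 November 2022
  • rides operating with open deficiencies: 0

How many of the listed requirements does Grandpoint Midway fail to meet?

6

1. rides operating with open deficiencies 0 ≤ 1 → met
2. operator training 262 days ago vs limit 365 → met
3. ride-specific liability coverage $575,000 < $875,000 → not met
4. non-destructive testing 57 days ago vs limit 45 → not met
5. daily inspection log audit 124 days ago vs limit 120 → not met
6. emergency-stop system test 290 days ago vs limit 270 → not met
7. restraint system inspection 679 days ago vs limit 730 → met
8. manufacturer's operating manual present → met
9. on-site first responders 1 < 2 → not met
10. height/weight restriction signage present → met
11. third-party ride inspection 16 days ago vs limit 30 → met
12. condition 'runs water rides' holds; incidents reportable in the past year 5 > 2 → not met
Not met: 6 of 12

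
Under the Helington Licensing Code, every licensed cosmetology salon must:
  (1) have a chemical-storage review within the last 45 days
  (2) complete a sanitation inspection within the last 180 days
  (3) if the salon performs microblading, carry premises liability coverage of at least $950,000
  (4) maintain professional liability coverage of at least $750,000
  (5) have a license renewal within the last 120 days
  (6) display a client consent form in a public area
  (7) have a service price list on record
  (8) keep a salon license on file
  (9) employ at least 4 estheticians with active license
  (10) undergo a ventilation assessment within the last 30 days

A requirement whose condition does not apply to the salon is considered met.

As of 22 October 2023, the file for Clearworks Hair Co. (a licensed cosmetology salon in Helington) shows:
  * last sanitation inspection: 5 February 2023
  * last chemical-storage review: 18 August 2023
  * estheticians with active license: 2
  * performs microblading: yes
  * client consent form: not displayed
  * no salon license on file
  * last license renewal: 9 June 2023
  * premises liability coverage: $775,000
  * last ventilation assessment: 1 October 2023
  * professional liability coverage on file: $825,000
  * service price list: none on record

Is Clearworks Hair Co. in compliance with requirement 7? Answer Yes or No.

7. service price list absent → not met

No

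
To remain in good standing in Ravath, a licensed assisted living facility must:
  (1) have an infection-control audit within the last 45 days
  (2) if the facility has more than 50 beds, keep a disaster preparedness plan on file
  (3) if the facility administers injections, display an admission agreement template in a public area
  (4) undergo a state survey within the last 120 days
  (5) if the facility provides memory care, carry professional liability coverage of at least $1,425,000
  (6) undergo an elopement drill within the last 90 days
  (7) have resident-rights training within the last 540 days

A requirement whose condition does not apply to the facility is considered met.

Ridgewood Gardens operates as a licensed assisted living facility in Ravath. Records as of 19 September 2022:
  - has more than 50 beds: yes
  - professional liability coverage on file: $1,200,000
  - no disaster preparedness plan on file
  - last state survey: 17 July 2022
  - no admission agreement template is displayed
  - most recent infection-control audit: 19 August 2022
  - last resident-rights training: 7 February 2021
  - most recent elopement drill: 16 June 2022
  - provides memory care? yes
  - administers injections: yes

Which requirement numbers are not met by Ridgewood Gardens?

1. infection-control audit 31 days ago vs limit 45 → met
2. condition 'has more than 50 beds' holds; disaster preparedness plan absent → not met
3. condition 'administers injections' holds; admission agreement template absent → not met
4. state survey 64 days ago vs limit 120 → met
5. condition 'provides memory care' holds; professional liability coverage $1,200,000 < $1,425,000 → not met
6. elopement drill 95 days ago vs limit 90 → not met
7. resident-rights training 589 days ago vs limit 540 → not met
Not met: 2, 3, 5, 6, 7

2, 3, 5, 6, 7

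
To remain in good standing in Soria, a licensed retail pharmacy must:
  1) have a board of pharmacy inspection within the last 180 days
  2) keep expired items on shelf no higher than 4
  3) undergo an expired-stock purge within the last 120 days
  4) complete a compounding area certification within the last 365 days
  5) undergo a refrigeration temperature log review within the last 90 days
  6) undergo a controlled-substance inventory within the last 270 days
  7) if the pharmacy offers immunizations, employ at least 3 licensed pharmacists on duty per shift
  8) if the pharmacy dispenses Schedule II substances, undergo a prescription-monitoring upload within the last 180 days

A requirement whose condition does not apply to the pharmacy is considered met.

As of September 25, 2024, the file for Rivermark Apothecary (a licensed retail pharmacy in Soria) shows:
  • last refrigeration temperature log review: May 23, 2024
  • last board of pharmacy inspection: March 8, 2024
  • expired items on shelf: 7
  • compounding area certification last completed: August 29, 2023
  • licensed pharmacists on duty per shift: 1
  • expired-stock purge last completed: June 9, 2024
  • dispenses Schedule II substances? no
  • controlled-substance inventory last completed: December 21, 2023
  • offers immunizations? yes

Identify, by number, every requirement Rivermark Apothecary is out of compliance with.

1, 2, 4, 5, 6, 7

1. board of pharmacy inspection 201 days ago vs limit 180 → not met
2. expired items on shelf 7 > 4 → not met
3. expired-stock purge 108 days ago vs limit 120 → met
4. compounding area certification 393 days ago vs limit 365 → not met
5. refrigeration temperature log review 125 days ago vs limit 90 → not met
6. controlled-substance inventory 279 days ago vs limit 270 → not met
7. condition 'offers immunizations' holds; licensed pharmacists on duty per shift 1 < 3 → not met
8. condition 'dispenses Schedule II substances' does not hold → requirement n/a → met
Not met: 1, 2, 4, 5, 6, 7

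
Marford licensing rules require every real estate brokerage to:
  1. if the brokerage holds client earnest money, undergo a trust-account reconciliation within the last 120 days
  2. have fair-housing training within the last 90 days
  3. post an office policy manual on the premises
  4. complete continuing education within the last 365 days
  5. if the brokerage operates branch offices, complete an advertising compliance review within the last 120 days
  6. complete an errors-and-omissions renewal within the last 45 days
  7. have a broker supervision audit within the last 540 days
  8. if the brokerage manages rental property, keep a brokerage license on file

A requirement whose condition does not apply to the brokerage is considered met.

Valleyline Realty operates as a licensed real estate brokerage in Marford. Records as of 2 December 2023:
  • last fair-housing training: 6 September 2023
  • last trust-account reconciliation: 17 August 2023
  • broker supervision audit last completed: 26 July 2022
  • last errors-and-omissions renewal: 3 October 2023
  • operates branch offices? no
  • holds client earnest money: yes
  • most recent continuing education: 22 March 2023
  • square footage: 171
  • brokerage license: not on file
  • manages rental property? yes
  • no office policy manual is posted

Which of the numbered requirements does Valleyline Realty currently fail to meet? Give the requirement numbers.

3, 6, 8

1. condition 'holds client earnest money' holds; trust-account reconciliation 107 days ago vs limit 120 → met
2. fair-housing training 87 days ago vs limit 90 → met
3. office policy manual absent → not met
4. continuing education 255 days ago vs limit 365 → met
5. condition 'operates branch offices' does not hold → requirement n/a → met
6. errors-and-omissions renewal 60 days ago vs limit 45 → not met
7. broker supervision audit 494 days ago vs limit 540 → met
8. condition 'manages rental property' holds; brokerage license absent → not met
Not met: 3, 6, 8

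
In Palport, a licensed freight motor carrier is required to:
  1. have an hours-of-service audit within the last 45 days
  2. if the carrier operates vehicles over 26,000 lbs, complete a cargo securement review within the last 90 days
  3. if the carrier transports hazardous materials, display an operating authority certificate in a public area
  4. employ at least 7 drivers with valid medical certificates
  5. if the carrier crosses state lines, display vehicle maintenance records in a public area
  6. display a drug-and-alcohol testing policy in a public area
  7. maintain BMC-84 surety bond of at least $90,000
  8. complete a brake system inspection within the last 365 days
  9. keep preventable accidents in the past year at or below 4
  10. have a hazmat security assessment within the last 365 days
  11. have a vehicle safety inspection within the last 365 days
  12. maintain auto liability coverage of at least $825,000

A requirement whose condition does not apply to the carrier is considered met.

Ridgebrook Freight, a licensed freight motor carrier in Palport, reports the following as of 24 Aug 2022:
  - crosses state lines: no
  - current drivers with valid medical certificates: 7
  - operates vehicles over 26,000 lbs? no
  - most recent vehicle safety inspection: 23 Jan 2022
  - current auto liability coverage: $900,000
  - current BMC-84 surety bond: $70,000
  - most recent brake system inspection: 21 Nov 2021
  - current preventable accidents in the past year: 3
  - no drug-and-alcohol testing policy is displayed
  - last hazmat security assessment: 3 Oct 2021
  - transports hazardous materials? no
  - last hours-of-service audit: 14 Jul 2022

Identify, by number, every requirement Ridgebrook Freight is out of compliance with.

6, 7

1. hours-of-service audit 41 days ago vs limit 45 → met
2. condition 'operates vehicles over 26,000 lbs' does not hold → requirement n/a → met
3. condition 'transports hazardous materials' does not hold → requirement n/a → met
4. drivers with valid medical certificates 7 ≥ 7 → met
5. condition 'crosses state lines' does not hold → requirement n/a → met
6. drug-and-alcohol testing policy absent → not met
7. BMC-84 surety bond $70,000 < $90,000 → not met
8. brake system inspection 276 days ago vs limit 365 → met
9. preventable accidents in the past year 3 ≤ 4 → met
10. hazmat security assessment 325 days ago vs limit 365 → met
11. vehicle safety inspection 213 days ago vs limit 365 → met
12. auto liability coverage $900,000 ≥ $825,000 → met
Not met: 6, 7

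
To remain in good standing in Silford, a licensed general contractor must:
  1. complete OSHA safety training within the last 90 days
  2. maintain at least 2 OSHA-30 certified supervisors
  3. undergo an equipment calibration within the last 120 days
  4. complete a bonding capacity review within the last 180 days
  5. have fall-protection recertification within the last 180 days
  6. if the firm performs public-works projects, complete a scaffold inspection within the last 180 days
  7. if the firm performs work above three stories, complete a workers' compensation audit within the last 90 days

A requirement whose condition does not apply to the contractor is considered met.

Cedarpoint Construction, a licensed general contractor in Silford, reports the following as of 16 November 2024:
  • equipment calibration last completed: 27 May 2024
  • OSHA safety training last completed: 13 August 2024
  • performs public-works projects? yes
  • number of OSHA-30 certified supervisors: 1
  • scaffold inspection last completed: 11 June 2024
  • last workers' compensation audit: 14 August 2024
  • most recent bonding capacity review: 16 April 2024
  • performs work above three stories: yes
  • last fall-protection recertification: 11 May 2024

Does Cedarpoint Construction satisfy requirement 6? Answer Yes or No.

6. condition 'performs public-works projects' holds; scaffold inspection 158 days ago vs limit 180 → met

Yes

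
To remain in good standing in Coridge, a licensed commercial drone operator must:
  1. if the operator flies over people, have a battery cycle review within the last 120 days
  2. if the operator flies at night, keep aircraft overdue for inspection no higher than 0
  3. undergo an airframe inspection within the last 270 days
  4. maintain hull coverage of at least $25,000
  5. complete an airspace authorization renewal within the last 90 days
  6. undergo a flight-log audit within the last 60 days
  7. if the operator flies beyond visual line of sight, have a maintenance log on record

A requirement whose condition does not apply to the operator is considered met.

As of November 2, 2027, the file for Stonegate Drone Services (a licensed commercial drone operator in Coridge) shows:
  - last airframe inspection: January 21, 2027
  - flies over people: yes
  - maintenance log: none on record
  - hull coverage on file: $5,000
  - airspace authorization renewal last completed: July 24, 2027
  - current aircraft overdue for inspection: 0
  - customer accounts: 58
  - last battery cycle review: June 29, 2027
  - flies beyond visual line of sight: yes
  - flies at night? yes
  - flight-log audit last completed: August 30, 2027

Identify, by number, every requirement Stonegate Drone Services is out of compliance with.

1, 3, 4, 5, 6, 7

1. condition 'flies over people' holds; battery cycle review 126 days ago vs limit 120 → not met
2. condition 'flies at night' holds; aircraft overdue for inspection 0 ≤ 0 → met
3. airframe inspection 285 days ago vs limit 270 → not met
4. hull coverage $5,000 < $25,000 → not met
5. airspace authorization renewal 101 days ago vs limit 90 → not met
6. flight-log audit 64 days ago vs limit 60 → not met
7. condition 'flies beyond visual line of sight' holds; maintenance log absent → not met
Not met: 1, 3, 4, 5, 6, 7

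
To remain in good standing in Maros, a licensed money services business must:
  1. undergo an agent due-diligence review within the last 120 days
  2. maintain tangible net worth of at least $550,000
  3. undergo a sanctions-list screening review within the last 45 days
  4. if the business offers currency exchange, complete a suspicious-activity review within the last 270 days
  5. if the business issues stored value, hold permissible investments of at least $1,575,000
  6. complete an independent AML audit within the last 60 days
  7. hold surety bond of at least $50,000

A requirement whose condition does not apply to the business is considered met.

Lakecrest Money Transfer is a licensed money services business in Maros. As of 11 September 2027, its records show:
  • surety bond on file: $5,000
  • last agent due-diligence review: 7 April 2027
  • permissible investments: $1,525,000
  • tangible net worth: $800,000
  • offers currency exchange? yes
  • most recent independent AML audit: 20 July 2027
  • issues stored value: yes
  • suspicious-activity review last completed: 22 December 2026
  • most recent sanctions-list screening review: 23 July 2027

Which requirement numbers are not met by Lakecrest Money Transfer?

1, 3, 5, 7

1. agent due-diligence review 157 days ago vs limit 120 → not met
2. tangible net worth $800,000 ≥ $550,000 → met
3. sanctions-list screening review 50 days ago vs limit 45 → not met
4. condition 'offers currency exchange' holds; suspicious-activity review 263 days ago vs limit 270 → met
5. condition 'issues stored value' holds; permissible investments $1,525,000 < $1,575,000 → not met
6. independent AML audit 53 days ago vs limit 60 → met
7. surety bond $5,000 < $50,000 → not met
Not met: 1, 3, 5, 7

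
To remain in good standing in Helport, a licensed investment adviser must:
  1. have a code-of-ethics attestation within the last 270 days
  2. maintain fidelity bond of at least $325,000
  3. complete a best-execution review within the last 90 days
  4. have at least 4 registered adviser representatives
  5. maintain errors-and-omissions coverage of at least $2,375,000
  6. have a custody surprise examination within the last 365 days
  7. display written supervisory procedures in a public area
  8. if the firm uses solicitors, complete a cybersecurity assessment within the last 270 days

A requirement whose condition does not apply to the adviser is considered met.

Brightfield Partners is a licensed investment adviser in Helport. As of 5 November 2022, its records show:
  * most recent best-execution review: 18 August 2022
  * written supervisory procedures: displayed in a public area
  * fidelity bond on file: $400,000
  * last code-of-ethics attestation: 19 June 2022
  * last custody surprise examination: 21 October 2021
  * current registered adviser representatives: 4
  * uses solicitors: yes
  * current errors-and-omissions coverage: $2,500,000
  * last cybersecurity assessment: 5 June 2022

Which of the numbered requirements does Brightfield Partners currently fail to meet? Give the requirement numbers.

1. code-of-ethics attestation 139 days ago vs limit 270 → met
2. fidelity bond $400,000 ≥ $325,000 → met
3. best-execution review 79 days ago vs limit 90 → met
4. registered adviser representatives 4 ≥ 4 → met
5. errors-and-omissions coverage $2,500,000 ≥ $2,375,000 → met
6. custody surprise examination 380 days ago vs limit 365 → not met
7. written supervisory procedures present → met
8. condition 'uses solicitors' holds; cybersecurity assessment 153 days ago vs limit 270 → met
Not met: 6

6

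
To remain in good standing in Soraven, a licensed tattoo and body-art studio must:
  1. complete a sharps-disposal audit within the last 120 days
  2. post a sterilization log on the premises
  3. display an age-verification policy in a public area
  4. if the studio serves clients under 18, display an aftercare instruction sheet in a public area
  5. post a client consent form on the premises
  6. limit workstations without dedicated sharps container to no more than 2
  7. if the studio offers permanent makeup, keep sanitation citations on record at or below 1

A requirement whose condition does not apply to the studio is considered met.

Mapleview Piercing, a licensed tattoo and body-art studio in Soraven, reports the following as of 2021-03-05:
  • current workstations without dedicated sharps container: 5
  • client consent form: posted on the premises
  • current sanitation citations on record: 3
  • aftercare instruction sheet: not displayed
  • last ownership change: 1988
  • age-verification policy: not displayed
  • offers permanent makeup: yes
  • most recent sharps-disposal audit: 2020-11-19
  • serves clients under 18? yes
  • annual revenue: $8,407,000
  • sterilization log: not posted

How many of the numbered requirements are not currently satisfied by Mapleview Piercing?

1. sharps-disposal audit 106 days ago vs limit 120 → met
2. sterilization log absent → not met
3. age-verification policy absent → not met
4. condition 'serves clients under 18' holds; aftercare instruction sheet absent → not met
5. client consent form present → met
6. workstations without dedicated sharps container 5 > 2 → not met
7. condition 'offers permanent makeup' holds; sanitation citations on record 3 > 1 → not met
Not met: 5 of 7

5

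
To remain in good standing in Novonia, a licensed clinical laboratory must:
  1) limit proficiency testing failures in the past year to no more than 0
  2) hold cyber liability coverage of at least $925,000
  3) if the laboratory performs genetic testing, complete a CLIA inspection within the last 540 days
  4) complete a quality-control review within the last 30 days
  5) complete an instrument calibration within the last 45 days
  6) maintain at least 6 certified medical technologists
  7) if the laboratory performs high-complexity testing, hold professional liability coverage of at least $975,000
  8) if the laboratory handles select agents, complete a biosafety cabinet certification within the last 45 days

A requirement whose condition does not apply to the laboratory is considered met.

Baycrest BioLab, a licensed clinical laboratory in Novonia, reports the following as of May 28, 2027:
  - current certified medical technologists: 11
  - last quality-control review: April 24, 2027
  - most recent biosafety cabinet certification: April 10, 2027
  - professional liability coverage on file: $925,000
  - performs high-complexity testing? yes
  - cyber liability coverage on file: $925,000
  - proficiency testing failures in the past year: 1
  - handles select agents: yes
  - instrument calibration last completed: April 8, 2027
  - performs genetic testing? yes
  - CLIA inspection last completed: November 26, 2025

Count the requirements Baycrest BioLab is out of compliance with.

1. proficiency testing failures in the past year 1 > 0 → not met
2. cyber liability coverage $925,000 ≥ $925,000 → met
3. condition 'performs genetic testing' holds; CLIA inspection 548 days ago vs limit 540 → not met
4. quality-control review 34 days ago vs limit 30 → not met
5. instrument calibration 50 days ago vs limit 45 → not met
6. certified medical technologists 11 ≥ 6 → met
7. condition 'performs high-complexity testing' holds; professional liability coverage $925,000 < $975,000 → not met
8. condition 'handles select agents' holds; biosafety cabinet certification 48 days ago vs limit 45 → not met
Not met: 6 of 8

6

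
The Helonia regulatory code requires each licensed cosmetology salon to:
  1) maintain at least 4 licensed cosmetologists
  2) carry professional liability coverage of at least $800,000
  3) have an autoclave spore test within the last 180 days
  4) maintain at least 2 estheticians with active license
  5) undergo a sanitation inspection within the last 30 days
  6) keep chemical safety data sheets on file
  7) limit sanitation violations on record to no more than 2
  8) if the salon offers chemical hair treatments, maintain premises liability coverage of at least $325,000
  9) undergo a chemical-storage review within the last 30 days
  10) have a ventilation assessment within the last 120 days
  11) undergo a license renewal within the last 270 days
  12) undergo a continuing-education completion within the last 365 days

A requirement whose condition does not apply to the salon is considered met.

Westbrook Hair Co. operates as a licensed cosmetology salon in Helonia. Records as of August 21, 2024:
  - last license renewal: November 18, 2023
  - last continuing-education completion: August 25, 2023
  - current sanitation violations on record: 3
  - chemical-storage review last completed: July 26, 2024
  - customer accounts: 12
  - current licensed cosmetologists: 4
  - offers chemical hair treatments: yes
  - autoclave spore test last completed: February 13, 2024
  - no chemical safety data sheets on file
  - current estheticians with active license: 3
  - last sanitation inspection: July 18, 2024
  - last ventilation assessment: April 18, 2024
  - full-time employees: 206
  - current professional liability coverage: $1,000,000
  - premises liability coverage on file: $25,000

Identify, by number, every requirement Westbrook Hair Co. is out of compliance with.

1. licensed cosmetologists 4 ≥ 4 → met
2. professional liability coverage $1,000,000 ≥ $800,000 → met
3. autoclave spore test 190 days ago vs limit 180 → not met
4. estheticians with active license 3 ≥ 2 → met
5. sanitation inspection 34 days ago vs limit 30 → not met
6. chemical safety data sheets absent → not met
7. sanitation violations on record 3 > 2 → not met
8. condition 'offers chemical hair treatments' holds; premises liability coverage $25,000 < $325,000 → not met
9. chemical-storage review 26 days ago vs limit 30 → met
10. ventilation assessment 125 days ago vs limit 120 → not met
11. license renewal 277 days ago vs limit 270 → not met
12. continuing-education completion 362 days ago vs limit 365 → met
Not met: 3, 5, 6, 7, 8, 10, 11

3, 5, 6, 7, 8, 10, 11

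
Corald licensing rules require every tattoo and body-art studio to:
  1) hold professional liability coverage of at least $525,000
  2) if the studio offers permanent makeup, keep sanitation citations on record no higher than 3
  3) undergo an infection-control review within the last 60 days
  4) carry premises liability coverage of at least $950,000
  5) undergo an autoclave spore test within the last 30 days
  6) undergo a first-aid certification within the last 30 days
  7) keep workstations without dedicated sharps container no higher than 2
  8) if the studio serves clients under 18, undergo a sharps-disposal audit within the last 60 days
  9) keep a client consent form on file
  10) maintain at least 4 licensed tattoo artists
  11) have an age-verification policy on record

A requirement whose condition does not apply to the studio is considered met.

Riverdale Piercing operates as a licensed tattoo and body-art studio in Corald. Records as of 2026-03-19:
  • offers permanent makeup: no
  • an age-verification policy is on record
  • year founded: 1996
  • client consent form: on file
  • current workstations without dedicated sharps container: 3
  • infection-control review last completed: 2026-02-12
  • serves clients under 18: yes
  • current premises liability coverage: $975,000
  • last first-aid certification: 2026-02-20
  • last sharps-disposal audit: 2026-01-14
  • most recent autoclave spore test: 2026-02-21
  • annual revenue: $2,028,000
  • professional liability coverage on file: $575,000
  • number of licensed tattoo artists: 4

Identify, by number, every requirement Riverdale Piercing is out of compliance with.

7, 8

1. professional liability coverage $575,000 ≥ $525,000 → met
2. condition 'offers permanent makeup' does not hold → requirement n/a → met
3. infection-control review 35 days ago vs limit 60 → met
4. premises liability coverage $975,000 ≥ $950,000 → met
5. autoclave spore test 26 days ago vs limit 30 → met
6. first-aid certification 27 days ago vs limit 30 → met
7. workstations without dedicated sharps container 3 > 2 → not met
8. condition 'serves clients under 18' holds; sharps-disposal audit 64 days ago vs limit 60 → not met
9. client consent form present → met
10. licensed tattoo artists 4 ≥ 4 → met
11. age-verification policy present → met
Not met: 7, 8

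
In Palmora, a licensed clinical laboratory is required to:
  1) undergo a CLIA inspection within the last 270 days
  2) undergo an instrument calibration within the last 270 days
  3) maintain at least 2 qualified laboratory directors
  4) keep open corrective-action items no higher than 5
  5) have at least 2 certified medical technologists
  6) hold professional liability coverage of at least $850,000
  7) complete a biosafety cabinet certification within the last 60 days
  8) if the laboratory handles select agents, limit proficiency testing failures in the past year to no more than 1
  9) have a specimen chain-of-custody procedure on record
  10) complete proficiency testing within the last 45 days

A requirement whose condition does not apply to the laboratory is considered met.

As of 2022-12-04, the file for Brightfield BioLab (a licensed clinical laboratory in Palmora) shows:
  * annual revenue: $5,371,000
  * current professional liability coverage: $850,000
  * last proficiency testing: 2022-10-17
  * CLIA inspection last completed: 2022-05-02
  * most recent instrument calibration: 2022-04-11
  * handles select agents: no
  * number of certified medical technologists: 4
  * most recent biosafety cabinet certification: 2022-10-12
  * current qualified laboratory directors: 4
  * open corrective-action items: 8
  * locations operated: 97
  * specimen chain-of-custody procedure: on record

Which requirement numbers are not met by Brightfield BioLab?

1. CLIA inspection 216 days ago vs limit 270 → met
2. instrument calibration 237 days ago vs limit 270 → met
3. qualified laboratory directors 4 ≥ 2 → met
4. open corrective-action items 8 > 5 → not met
5. certified medical technologists 4 ≥ 2 → met
6. professional liability coverage $850,000 ≥ $850,000 → met
7. biosafety cabinet certification 53 days ago vs limit 60 → met
8. condition 'handles select agents' does not hold → requirement n/a → met
9. specimen chain-of-custody procedure present → met
10. proficiency testing 48 days ago vs limit 45 → not met
Not met: 4, 10

4, 10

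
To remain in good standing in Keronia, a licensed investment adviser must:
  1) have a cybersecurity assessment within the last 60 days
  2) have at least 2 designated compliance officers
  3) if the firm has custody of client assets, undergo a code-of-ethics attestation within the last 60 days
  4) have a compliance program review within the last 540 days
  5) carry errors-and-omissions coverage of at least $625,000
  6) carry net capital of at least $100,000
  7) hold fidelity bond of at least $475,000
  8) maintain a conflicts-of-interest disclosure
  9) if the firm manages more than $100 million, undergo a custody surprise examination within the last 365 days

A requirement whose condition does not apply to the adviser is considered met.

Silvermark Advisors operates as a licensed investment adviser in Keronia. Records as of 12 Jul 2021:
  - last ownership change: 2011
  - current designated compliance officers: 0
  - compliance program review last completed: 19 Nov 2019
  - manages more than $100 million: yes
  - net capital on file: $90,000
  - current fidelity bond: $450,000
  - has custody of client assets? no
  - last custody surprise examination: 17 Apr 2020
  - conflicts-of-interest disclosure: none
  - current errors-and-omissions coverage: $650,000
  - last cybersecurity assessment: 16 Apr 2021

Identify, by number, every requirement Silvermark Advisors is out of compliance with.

1, 2, 4, 6, 7, 8, 9

1. cybersecurity assessment 87 days ago vs limit 60 → not met
2. designated compliance officers 0 < 2 → not met
3. condition 'has custody of client assets' does not hold → requirement n/a → met
4. compliance program review 601 days ago vs limit 540 → not met
5. errors-and-omissions coverage $650,000 ≥ $625,000 → met
6. net capital $90,000 < $100,000 → not met
7. fidelity bond $450,000 < $475,000 → not met
8. conflicts-of-interest disclosure absent → not met
9. condition 'manages more than $100 million' holds; custody surprise examination 451 days ago vs limit 365 → not met
Not met: 1, 2, 4, 6, 7, 8, 9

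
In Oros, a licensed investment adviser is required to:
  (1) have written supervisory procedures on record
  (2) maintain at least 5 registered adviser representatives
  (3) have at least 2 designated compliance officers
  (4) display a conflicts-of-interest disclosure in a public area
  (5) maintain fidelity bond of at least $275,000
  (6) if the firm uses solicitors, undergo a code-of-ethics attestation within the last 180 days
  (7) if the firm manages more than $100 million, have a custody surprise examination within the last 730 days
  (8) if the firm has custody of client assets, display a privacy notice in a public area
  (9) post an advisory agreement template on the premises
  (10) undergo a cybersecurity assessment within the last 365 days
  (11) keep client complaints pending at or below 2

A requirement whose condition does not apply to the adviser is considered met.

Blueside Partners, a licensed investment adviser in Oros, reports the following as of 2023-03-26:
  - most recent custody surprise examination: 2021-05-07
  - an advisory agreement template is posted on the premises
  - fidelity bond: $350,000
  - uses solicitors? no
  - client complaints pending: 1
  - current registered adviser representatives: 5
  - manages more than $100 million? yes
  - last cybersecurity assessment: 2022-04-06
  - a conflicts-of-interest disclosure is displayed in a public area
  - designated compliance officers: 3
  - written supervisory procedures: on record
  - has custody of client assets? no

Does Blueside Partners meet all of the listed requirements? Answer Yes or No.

1. written supervisory procedures present → met
2. registered adviser representatives 5 ≥ 5 → met
3. designated compliance officers 3 ≥ 2 → met
4. conflicts-of-interest disclosure present → met
5. fidelity bond $350,000 ≥ $275,000 → met
6. condition 'uses solicitors' does not hold → requirement n/a → met
7. condition 'manages more than $100 million' holds; custody surprise examination 688 days ago vs limit 730 → met
8. condition 'has custody of client assets' does not hold → requirement n/a → met
9. advisory agreement template present → met
10. cybersecurity assessment 354 days ago vs limit 365 → met
11. client complaints pending 1 ≤ 2 → met
All met.

Yes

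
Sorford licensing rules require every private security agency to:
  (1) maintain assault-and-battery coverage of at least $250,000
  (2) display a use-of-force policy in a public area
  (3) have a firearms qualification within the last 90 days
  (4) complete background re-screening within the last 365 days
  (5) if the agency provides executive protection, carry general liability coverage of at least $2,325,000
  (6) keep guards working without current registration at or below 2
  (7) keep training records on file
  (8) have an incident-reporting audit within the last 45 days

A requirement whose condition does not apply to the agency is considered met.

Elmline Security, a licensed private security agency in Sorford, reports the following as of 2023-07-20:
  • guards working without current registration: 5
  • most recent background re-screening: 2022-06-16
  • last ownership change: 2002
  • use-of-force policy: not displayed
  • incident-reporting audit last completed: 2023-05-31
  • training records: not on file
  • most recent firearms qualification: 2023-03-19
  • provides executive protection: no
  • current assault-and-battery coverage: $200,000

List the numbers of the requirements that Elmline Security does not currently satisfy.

1, 2, 3, 4, 6, 7, 8

1. assault-and-battery coverage $200,000 < $250,000 → not met
2. use-of-force policy absent → not met
3. firearms qualification 123 days ago vs limit 90 → not met
4. background re-screening 399 days ago vs limit 365 → not met
5. condition 'provides executive protection' does not hold → requirement n/a → met
6. guards working without current registration 5 > 2 → not met
7. training records absent → not met
8. incident-reporting audit 50 days ago vs limit 45 → not met
Not met: 1, 2, 3, 4, 6, 7, 8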